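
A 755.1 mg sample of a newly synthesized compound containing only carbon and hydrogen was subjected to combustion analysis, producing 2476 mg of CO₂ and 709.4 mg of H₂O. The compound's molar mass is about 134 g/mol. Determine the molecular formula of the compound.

C10H14

mol C = 2.476 g CO₂ ÷ 44.009 g/mol = 0.056261 mol
mol H = 2 × 0.7094 g H₂O ÷ 18.015 g/mol = 0.078757 mol
Divide by the smallest (0.056261 mol): C 1.000, H 1.400
Multiplying each by 5 gives whole numbers: C 5.00, H 7.00
Empirical formula: C5H7
Empirical-formula mass = 67.11 g/mol; 134 ÷ 67.11 ≈ 2, so the molecular formula is C10H14.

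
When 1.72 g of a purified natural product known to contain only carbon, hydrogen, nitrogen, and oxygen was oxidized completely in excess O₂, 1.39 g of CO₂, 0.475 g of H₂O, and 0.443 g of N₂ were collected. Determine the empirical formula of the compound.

mol C = 1.39 g CO₂ ÷ 44.009 g/mol = 0.03158 mol
mol H = 2 × 0.475 g H₂O ÷ 18.015 g/mol = 0.05273 mol
mol N = 2 × 0.443 g N₂ ÷ 28.014 g/mol = 0.03163 mol
mass O = 1.72 − (0.3794 + 0.05316 + 0.4430) = 0.8445 g → mol O = 0.8445 ÷ 15.999 = 0.05278 mol
Divide by the smallest (0.03158 mol): C 1.000, H 1.670, N 1.001, O 1.671
Multiplying each by 3 gives whole numbers: C 3.00, H 5.01, N 3.00, O 5.01

C3H5N3O5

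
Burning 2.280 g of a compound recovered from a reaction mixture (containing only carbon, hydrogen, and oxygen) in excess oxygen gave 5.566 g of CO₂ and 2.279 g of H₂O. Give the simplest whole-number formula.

mol C = 5.566 g CO₂ ÷ 44.009 g/mol = 0.12647 mol
mol H = 2 × 2.279 g H₂O ÷ 18.015 g/mol = 0.25301 mol
mass O = 2.280 − (1.5191 + 0.25504) = 0.50588 g → mol O = 0.50588 ÷ 15.999 = 0.031620 mol
Divide by the smallest (0.031620 mol): C 4.000, H 8.002, O 1.000

C4H8O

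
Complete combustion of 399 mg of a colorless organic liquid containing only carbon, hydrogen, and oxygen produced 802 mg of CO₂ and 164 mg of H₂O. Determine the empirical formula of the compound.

C9H9O5

mol C = 0.802 g CO₂ ÷ 44.009 g/mol = 0.01822 mol
mol H = 2 × 0.164 g H₂O ÷ 18.015 g/mol = 0.01821 mol
mass O = 0.399 − (0.2189 + 0.01835) = 0.1618 g → mol O = 0.1618 ÷ 15.999 = 0.01011 mol
Divide by the smallest (0.01011 mol): C 1.802, H 1.801, O 1.000
Multiplying each by 5 gives whole numbers: C 9.01, H 9.00, O 5.00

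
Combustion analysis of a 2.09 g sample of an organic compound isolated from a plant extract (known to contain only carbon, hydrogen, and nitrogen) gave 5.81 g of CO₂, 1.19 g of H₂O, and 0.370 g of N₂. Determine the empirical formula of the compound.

mol C = 5.81 g CO₂ ÷ 44.009 g/mol = 0.1320 mol
mol H = 2 × 1.19 g H₂O ÷ 18.015 g/mol = 0.1321 mol
mol N = 2 × 0.370 g N₂ ÷ 28.014 g/mol = 0.02642 mol
Divide by the smallest (0.02642 mol): C 4.998, H 5.001, N 1.000

C5H5N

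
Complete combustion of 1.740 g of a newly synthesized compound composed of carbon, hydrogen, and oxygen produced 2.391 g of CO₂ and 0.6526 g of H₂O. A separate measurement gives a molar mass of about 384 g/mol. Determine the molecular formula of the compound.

C12H16O14

mol C = 2.391 g CO₂ ÷ 44.009 g/mol = 0.054330 mol
mol H = 2 × 0.6526 g H₂O ÷ 18.015 g/mol = 0.072451 mol
mass O = 1.740 − (0.65256 + 0.073030) = 1.0144 g → mol O = 1.0144 ÷ 15.999 = 0.063405 mol
Divide by the smallest (0.054330 mol): C 1.000, H 1.334, O 1.167
Multiplying each by 6 gives whole numbers: C 6.00, H 8.00, O 7.00
Empirical formula: C6H8O7
Empirical-formula mass = 192.12 g/mol; 384 ÷ 192.12 ≈ 2, so the molecular formula is C12H16O14.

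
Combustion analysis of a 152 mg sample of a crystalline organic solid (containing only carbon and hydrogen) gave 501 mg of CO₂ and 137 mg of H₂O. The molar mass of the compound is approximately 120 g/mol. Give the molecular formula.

C9H12

mol C = 0.501 g CO₂ ÷ 44.009 g/mol = 0.01138 mol
mol H = 2 × 0.137 g H₂O ÷ 18.015 g/mol = 0.01521 mol
Divide by the smallest (0.01138 mol): C 1.000, H 1.336
Multiplying each by 3 gives whole numbers: C 3.00, H 4.01
Empirical formula: C3H4
Empirical-formula mass = 40.06 g/mol; 120 ÷ 40.06 ≈ 3, so the molecular formula is C9H12.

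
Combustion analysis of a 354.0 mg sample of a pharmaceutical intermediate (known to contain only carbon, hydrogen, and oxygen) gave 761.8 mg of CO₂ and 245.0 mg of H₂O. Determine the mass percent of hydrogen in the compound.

7.74%

mol C = 0.7618 g CO₂ ÷ 44.009 g/mol = 0.017310 mol
mol H = 2 × 0.2450 g H₂O ÷ 18.015 g/mol = 0.027200 mol
mass O = 0.3540 − (0.20791 + 0.027417) = 0.11867 g → mol O = 0.11867 ÷ 15.999 = 0.0074174 mol
mass % H = 0.027417 g ÷ 0.3540 g × 100%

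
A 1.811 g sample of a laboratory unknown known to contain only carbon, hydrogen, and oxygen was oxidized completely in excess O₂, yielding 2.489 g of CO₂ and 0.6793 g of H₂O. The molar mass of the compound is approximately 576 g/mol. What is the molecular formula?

mol C = 2.489 g CO₂ ÷ 44.009 g/mol = 0.056557 mol
mol H = 2 × 0.6793 g H₂O ÷ 18.015 g/mol = 0.075415 mol
mass O = 1.811 − (0.67930 + 0.076018) = 1.0557 g → mol O = 1.0557 ÷ 15.999 = 0.065984 mol
Divide by the smallest (0.056557 mol): C 1.000, H 1.333, O 1.167
Multiplying each by 6 gives whole numbers: C 6.00, H 8.00, O 7.00
Empirical formula: C6H8O7
Empirical-formula mass = 192.12 g/mol; 576 ÷ 192.12 ≈ 3, so the molecular formula is C18H24O21.

C18H24O21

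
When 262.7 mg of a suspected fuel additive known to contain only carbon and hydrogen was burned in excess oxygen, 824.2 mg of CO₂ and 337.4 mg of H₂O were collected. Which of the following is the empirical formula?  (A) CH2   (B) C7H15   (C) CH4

mol C = 0.8242 g CO₂ ÷ 44.009 g/mol = 0.018728 mol
mol H = 2 × 0.3374 g H₂O ÷ 18.015 g/mol = 0.037458 mol
Divide by the smallest (0.018728 mol): C 1.000, H 2.000

(A) CH2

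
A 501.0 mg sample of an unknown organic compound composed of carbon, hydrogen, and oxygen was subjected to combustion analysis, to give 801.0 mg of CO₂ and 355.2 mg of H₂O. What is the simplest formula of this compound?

mol C = 0.8010 g CO₂ ÷ 44.009 g/mol = 0.018201 mol
mol H = 2 × 0.3552 g H₂O ÷ 18.015 g/mol = 0.039434 mol
mass O = 0.5010 − (0.21861 + 0.039749) = 0.24264 g → mol O = 0.24264 ÷ 15.999 = 0.015166 mol
Divide by the smallest (0.015166 mol): C 1.200, H 2.600, O 1.000
Multiplying each by 5 gives whole numbers: C 6.00, H 13.00, O 5.00

C6H13O5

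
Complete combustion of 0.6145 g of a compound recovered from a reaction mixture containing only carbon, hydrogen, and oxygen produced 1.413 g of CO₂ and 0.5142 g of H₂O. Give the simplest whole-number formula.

C9H16O3

mol C = 1.413 g CO₂ ÷ 44.009 g/mol = 0.032107 mol
mol H = 2 × 0.5142 g H₂O ÷ 18.015 g/mol = 0.057086 mol
mass O = 0.6145 − (0.38564 + 0.057542) = 0.17132 g → mol O = 0.17132 ÷ 15.999 = 0.010708 mol
Divide by the smallest (0.010708 mol): C 2.998, H 5.331, O 1.000
Multiplying each by 3 gives whole numbers: C 9.00, H 15.99, O 3.00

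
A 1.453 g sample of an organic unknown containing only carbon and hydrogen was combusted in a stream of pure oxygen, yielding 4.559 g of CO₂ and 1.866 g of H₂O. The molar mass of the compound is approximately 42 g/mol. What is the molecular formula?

mol C = 4.559 g CO₂ ÷ 44.009 g/mol = 0.10359 mol
mol H = 2 × 1.866 g H₂O ÷ 18.015 g/mol = 0.20716 mol
Divide by the smallest (0.10359 mol): C 1.000, H 2.000
Empirical formula: CH2
Empirical-formula mass = 14.03 g/mol; 42 ÷ 14.03 ≈ 3, so the molecular formula is C3H6.

C3H6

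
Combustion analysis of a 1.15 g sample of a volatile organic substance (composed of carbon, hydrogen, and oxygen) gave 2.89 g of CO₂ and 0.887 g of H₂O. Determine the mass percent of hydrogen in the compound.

mol C = 2.89 g CO₂ ÷ 44.009 g/mol = 0.06567 mol
mol H = 2 × 0.887 g H₂O ÷ 18.015 g/mol = 0.09847 mol
mass O = 1.15 − (0.7887 + 0.09926) = 0.2620 g → mol O = 0.2620 ÷ 15.999 = 0.01638 mol
mass % H = 0.09926 g ÷ 1.15 g × 100%

8.6%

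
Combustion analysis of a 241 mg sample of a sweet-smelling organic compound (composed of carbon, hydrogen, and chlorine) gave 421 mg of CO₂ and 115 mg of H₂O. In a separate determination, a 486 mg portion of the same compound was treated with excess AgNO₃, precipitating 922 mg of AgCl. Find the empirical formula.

C3H4Cl

mol C = 0.421 g CO₂ ÷ 44.009 g/mol = 0.009566 mol
mol H = 2 × 0.115 g H₂O ÷ 18.015 g/mol = 0.01277 mol
From the AgCl data: mol Cl per gram of compound = (0.922 ÷ 143.318) ÷ 0.486 = 0.01324 mol/g, so in the 0.241 g combustion sample mol Cl = 0.003190 mol
Divide by the smallest (0.003190 mol): C 2.999, H 4.002, Cl 1.000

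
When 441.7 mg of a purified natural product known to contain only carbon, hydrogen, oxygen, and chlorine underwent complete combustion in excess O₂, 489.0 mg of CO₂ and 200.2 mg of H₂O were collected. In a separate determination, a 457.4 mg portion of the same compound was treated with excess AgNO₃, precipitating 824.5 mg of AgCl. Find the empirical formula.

C2H4ClO

mol C = 0.4890 g CO₂ ÷ 44.009 g/mol = 0.011111 mol
mol H = 2 × 0.2002 g H₂O ÷ 18.015 g/mol = 0.022226 mol
From the AgCl data: mol Cl per gram of compound = (0.8245 ÷ 143.318) ÷ 0.4574 = 0.012577 mol/g, so in the 0.4417 g combustion sample mol Cl = 0.0055555 mol
mass O = 0.4417 − (0.13346 + 0.022404 + 0.19694) = 0.088896 g → mol O = 0.088896 ÷ 15.999 = 0.0055564 mol
Divide by the smallest (0.0055555 mol): C 2.000, H 4.001, Cl 1.000, O 1.000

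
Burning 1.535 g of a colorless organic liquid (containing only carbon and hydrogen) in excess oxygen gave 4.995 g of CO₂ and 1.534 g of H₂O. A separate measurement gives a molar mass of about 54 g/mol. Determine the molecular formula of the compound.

C4H6

mol C = 4.995 g CO₂ ÷ 44.009 g/mol = 0.11350 mol
mol H = 2 × 1.534 g H₂O ÷ 18.015 g/mol = 0.17030 mol
Divide by the smallest (0.11350 mol): C 1.000, H 1.500
Multiplying each by 2 gives whole numbers: C 2.00, H 3.00
Empirical formula: C2H3
Empirical-formula mass = 27.05 g/mol; 54 ÷ 27.05 ≈ 2, so the molecular formula is C4H6.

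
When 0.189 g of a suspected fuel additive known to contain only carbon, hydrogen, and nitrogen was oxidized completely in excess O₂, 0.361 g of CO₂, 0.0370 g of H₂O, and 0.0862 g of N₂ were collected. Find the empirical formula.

C4H2N3

mol C = 0.361 g CO₂ ÷ 44.009 g/mol = 0.008203 mol
mol H = 2 × 0.0370 g H₂O ÷ 18.015 g/mol = 0.004108 mol
mol N = 2 × 0.0862 g N₂ ÷ 28.014 g/mol = 0.006154 mol
Divide by the smallest (0.004108 mol): C 1.997, H 1.000, N 1.498
Multiplying each by 2 gives whole numbers: C 3.99, H 2.00, N 3.00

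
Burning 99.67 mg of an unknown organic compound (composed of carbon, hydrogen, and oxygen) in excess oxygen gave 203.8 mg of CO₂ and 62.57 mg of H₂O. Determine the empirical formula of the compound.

mol C = 0.2038 g CO₂ ÷ 44.009 g/mol = 0.0046309 mol
mol H = 2 × 0.06257 g H₂O ÷ 18.015 g/mol = 0.0069464 mol
mass O = 0.09967 − (0.055621 + 0.0070020) = 0.037047 g → mol O = 0.037047 ÷ 15.999 = 0.0023156 mol
Divide by the smallest (0.0023156 mol): C 2.000, H 3.000, O 1.000

C2H3O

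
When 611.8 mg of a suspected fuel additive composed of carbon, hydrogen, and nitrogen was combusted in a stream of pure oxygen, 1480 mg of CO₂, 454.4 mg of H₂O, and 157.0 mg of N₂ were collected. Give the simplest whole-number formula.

C6H9N2

mol C = 1.480 g CO₂ ÷ 44.009 g/mol = 0.033629 mol
mol H = 2 × 0.4544 g H₂O ÷ 18.015 g/mol = 0.050447 mol
mol N = 2 × 0.1570 g N₂ ÷ 28.014 g/mol = 0.011209 mol
Divide by the smallest (0.011209 mol): C 3.000, H 4.501, N 1.000
Multiplying each by 2 gives whole numbers: C 6.00, H 9.00, N 2.00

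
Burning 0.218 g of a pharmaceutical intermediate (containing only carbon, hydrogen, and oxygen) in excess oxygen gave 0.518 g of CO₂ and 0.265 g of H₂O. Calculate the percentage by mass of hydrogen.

mol C = 0.518 g CO₂ ÷ 44.009 g/mol = 0.01177 mol
mol H = 2 × 0.265 g H₂O ÷ 18.015 g/mol = 0.02942 mol
mass O = 0.218 − (0.1414 + 0.02966) = 0.04697 g → mol O = 0.04697 ÷ 15.999 = 0.002936 mol
mass % H = 0.02966 g ÷ 0.218 g × 100%

13.6%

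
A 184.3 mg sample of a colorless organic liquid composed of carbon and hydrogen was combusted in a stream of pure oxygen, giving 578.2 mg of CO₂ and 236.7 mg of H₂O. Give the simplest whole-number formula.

mol C = 0.5782 g CO₂ ÷ 44.009 g/mol = 0.013138 mol
mol H = 2 × 0.2367 g H₂O ÷ 18.015 g/mol = 0.026278 mol
Divide by the smallest (0.013138 mol): C 1.000, H 2.000

CH2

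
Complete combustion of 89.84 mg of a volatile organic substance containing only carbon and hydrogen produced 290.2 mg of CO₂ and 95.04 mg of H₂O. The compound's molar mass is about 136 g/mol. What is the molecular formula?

mol C = 0.2902 g CO₂ ÷ 44.009 g/mol = 0.0065941 mol
mol H = 2 × 0.09504 g H₂O ÷ 18.015 g/mol = 0.010551 mol
Divide by the smallest (0.0065941 mol): C 1.000, H 1.600
Multiplying each by 5 gives whole numbers: C 5.00, H 8.00
Empirical formula: C5H8
Empirical-formula mass = 68.12 g/mol; 136 ÷ 68.12 ≈ 2, so the molecular formula is C10H16.

C10H16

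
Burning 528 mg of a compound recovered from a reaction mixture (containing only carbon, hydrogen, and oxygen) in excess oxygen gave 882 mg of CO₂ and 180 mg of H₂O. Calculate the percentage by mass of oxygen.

mol C = 0.882 g CO₂ ÷ 44.009 g/mol = 0.02004 mol
mol H = 2 × 0.180 g H₂O ÷ 18.015 g/mol = 0.01998 mol
mass O = 0.528 − (0.2407 + 0.02014) = 0.2671 g → mol O = 0.2671 ÷ 15.999 = 0.01670 mol
mass % O = 0.2671 g ÷ 0.528 g × 100%

50.6%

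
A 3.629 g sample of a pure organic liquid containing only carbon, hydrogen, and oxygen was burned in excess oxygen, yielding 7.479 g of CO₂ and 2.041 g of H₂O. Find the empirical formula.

C6H8O3

mol C = 7.479 g CO₂ ÷ 44.009 g/mol = 0.16994 mol
mol H = 2 × 2.041 g H₂O ÷ 18.015 g/mol = 0.22659 mol
mass O = 3.629 − (2.0412 + 0.22840) = 1.3594 g → mol O = 1.3594 ÷ 15.999 = 0.084969 mol
Divide by the smallest (0.084969 mol): C 2.000, H 2.667, O 1.000
Multiplying each by 3 gives whole numbers: C 6.00, H 8.00, O 3.00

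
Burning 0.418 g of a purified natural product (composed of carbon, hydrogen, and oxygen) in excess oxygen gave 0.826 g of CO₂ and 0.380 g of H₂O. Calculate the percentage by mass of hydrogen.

mol C = 0.826 g CO₂ ÷ 44.009 g/mol = 0.01877 mol
mol H = 2 × 0.380 g H₂O ÷ 18.015 g/mol = 0.04219 mol
mass O = 0.418 − (0.2254 + 0.04252) = 0.1500 g → mol O = 0.1500 ÷ 15.999 = 0.009378 mol
mass % H = 0.04252 g ÷ 0.418 g × 100%

10.2%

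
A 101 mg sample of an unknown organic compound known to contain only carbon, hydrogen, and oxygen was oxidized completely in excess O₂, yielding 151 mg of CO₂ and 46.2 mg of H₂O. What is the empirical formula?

C2H3O2

mol C = 0.151 g CO₂ ÷ 44.009 g/mol = 0.003431 mol
mol H = 2 × 0.0462 g H₂O ÷ 18.015 g/mol = 0.005129 mol
mass O = 0.101 − (0.04121 + 0.005170) = 0.05462 g → mol O = 0.05462 ÷ 15.999 = 0.003414 mol
Divide by the smallest (0.003414 mol): C 1.005, H 1.502, O 1.000
Multiplying each by 2 gives whole numbers: C 2.01, H 3.00, O 2.00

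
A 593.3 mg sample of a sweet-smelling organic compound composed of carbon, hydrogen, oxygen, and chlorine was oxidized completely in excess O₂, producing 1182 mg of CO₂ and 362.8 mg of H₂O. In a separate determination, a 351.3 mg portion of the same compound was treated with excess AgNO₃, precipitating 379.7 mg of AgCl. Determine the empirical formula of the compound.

C6H9ClO

mol C = 1.182 g CO₂ ÷ 44.009 g/mol = 0.026858 mol
mol H = 2 × 0.3628 g H₂O ÷ 18.015 g/mol = 0.040278 mol
From the AgCl data: mol Cl per gram of compound = (0.3797 ÷ 143.318) ÷ 0.3513 = 0.0075416 mol/g, so in the 0.5933 g combustion sample mol Cl = 0.0044744 mol
mass O = 0.5933 − (0.32259 + 0.040600 + 0.15862) = 0.071489 g → mol O = 0.071489 ÷ 15.999 = 0.0044684 mol
Divide by the smallest (0.0044684 mol): C 6.011, H 9.014, Cl 1.001, O 1.000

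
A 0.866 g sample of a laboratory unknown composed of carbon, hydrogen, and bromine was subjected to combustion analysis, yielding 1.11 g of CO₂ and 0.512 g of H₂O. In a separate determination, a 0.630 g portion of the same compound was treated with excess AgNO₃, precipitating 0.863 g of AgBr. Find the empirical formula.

C4H9Br

mol C = 1.11 g CO₂ ÷ 44.009 g/mol = 0.02522 mol
mol H = 2 × 0.512 g H₂O ÷ 18.015 g/mol = 0.05684 mol
From the AgBr data: mol Br per gram of compound = (0.863 ÷ 187.772) ÷ 0.630 = 0.007295 mol/g, so in the 0.866 g combustion sample mol Br = 0.006318 mol
Divide by the smallest (0.006318 mol): C 3.992, H 8.997, Br 1.000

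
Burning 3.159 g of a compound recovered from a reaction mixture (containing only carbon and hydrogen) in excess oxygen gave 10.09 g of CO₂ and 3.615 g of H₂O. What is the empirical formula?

C4H7

mol C = 10.09 g CO₂ ÷ 44.009 g/mol = 0.22927 mol
mol H = 2 × 3.615 g H₂O ÷ 18.015 g/mol = 0.40133 mol
Divide by the smallest (0.22927 mol): C 1.000, H 1.750
Multiplying each by 4 gives whole numbers: C 4.00, H 7.00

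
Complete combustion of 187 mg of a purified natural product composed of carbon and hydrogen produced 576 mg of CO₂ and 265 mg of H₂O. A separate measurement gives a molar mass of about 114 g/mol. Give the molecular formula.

mol C = 0.576 g CO₂ ÷ 44.009 g/mol = 0.01309 mol
mol H = 2 × 0.265 g H₂O ÷ 18.015 g/mol = 0.02942 mol
Divide by the smallest (0.01309 mol): C 1.000, H 2.248
Multiplying each by 4 gives whole numbers: C 4.00, H 8.99
Empirical formula: C4H9
Empirical-formula mass = 57.12 g/mol; 114 ÷ 57.12 ≈ 2, so the molecular formula is C8H18.

C8H18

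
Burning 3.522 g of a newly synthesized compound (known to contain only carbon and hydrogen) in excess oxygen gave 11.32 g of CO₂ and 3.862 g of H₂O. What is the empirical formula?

mol C = 11.32 g CO₂ ÷ 44.009 g/mol = 0.25722 mol
mol H = 2 × 3.862 g H₂O ÷ 18.015 g/mol = 0.42875 mol
Divide by the smallest (0.25722 mol): C 1.000, H 1.667
Multiplying each by 3 gives whole numbers: C 3.00, H 5.00

C3H5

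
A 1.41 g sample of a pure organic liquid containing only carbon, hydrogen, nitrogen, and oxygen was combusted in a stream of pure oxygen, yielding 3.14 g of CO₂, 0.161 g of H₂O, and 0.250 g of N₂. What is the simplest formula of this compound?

mol C = 3.14 g CO₂ ÷ 44.009 g/mol = 0.07135 mol
mol H = 2 × 0.161 g H₂O ÷ 18.015 g/mol = 0.01787 mol
mol N = 2 × 0.250 g N₂ ÷ 28.014 g/mol = 0.01785 mol
mass O = 1.41 − (0.8570 + 0.01802 + 0.2500) = 0.2850 g → mol O = 0.2850 ÷ 15.999 = 0.01781 mol
Divide by the smallest (0.01781 mol): C 4.005, H 1.003, N 1.002, O 1.000

C4HNO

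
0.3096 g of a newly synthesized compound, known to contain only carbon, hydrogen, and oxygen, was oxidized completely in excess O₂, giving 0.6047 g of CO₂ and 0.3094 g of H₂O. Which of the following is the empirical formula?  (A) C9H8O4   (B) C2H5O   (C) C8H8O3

mol C = 0.6047 g CO₂ ÷ 44.009 g/mol = 0.013740 mol
mol H = 2 × 0.3094 g H₂O ÷ 18.015 g/mol = 0.034349 mol
mass O = 0.3096 − (0.16504 + 0.034624) = 0.10994 g → mol O = 0.10994 ÷ 15.999 = 0.0068717 mol
Divide by the smallest (0.0068717 mol): C 2.000, H 4.999, O 1.000

(B) C2H5O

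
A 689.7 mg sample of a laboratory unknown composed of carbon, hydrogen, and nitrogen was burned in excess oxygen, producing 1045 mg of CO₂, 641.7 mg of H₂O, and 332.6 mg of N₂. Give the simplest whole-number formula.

CH3N

mol C = 1.045 g CO₂ ÷ 44.009 g/mol = 0.023745 mol
mol H = 2 × 0.6417 g H₂O ÷ 18.015 g/mol = 0.071241 mol
mol N = 2 × 0.3326 g N₂ ÷ 28.014 g/mol = 0.023745 mol
Divide by the smallest (0.023745 mol): C 1.000, H 3.000, N 1.000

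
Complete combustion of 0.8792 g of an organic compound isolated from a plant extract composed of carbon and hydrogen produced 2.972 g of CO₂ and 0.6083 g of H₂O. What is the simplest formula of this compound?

CH

mol C = 2.972 g CO₂ ÷ 44.009 g/mol = 0.067532 mol
mol H = 2 × 0.6083 g H₂O ÷ 18.015 g/mol = 0.067533 mol
Divide by the smallest (0.067532 mol): C 1.000, H 1.000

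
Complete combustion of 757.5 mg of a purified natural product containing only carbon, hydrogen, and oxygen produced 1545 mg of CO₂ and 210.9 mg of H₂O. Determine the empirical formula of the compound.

mol C = 1.545 g CO₂ ÷ 44.009 g/mol = 0.035106 mol
mol H = 2 × 0.2109 g H₂O ÷ 18.015 g/mol = 0.023414 mol
mass O = 0.7575 − (0.42166 + 0.023601) = 0.31224 g → mol O = 0.31224 ÷ 15.999 = 0.019516 mol
Divide by the smallest (0.019516 mol): C 1.799, H 1.200, O 1.000
Multiplying each by 5 gives whole numbers: C 8.99, H 6.00, O 5.00

C9H6O5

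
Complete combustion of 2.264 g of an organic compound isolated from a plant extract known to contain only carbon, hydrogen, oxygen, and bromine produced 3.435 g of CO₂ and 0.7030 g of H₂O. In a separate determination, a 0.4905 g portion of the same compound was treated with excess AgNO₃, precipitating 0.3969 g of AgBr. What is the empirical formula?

C8H8BrO3

mol C = 3.435 g CO₂ ÷ 44.009 g/mol = 0.078052 mol
mol H = 2 × 0.7030 g H₂O ÷ 18.015 g/mol = 0.078046 mol
From the AgBr data: mol Br per gram of compound = (0.3969 ÷ 187.772) ÷ 0.4905 = 0.0043093 mol/g, so in the 2.264 g combustion sample mol Br = 0.0097564 mol
mass O = 2.264 − (0.93749 + 0.078670 + 0.77957) = 0.46827 g → mol O = 0.46827 ÷ 15.999 = 0.029269 mol
Divide by the smallest (0.0097564 mol): C 8.000, H 8.000, Br 1.000, O 3.000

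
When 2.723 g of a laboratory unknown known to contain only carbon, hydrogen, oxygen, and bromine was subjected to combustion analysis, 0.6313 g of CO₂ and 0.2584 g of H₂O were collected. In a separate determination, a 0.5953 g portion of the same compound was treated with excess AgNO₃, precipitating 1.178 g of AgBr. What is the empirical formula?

mol C = 0.6313 g CO₂ ÷ 44.009 g/mol = 0.014345 mol
mol H = 2 × 0.2584 g H₂O ÷ 18.015 g/mol = 0.028687 mol
From the AgBr data: mol Br per gram of compound = (1.178 ÷ 187.772) ÷ 0.5953 = 0.010538 mol/g, so in the 2.723 g combustion sample mol Br = 0.028696 mol
mass O = 2.723 − (0.17230 + 0.028917 + 2.2930) = 0.22884 g → mol O = 0.22884 ÷ 15.999 = 0.014303 mol
Divide by the smallest (0.014303 mol): C 1.003, H 2.006, Br 2.006, O 1.000

CH2Br2O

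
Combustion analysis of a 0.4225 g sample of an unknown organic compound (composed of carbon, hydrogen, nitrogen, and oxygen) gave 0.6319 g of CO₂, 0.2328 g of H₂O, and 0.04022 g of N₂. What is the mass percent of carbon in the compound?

mol C = 0.6319 g CO₂ ÷ 44.009 g/mol = 0.014358 mol
mol H = 2 × 0.2328 g H₂O ÷ 18.015 g/mol = 0.025845 mol
mol N = 2 × 0.04022 g N₂ ÷ 28.014 g/mol = 0.0028714 mol
mass O = 0.4225 − (0.17246 + 0.026052 + 0.040220) = 0.18377 g → mol O = 0.18377 ÷ 15.999 = 0.011486 mol
mass % C = 0.17246 g ÷ 0.4225 g × 100%

40.82%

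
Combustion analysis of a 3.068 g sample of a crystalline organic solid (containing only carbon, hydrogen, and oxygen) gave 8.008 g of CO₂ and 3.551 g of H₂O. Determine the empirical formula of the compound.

C6H13O

mol C = 8.008 g CO₂ ÷ 44.009 g/mol = 0.18196 mol
mol H = 2 × 3.551 g H₂O ÷ 18.015 g/mol = 0.39423 mol
mass O = 3.068 − (2.1856 + 0.39738) = 0.48506 g → mol O = 0.48506 ÷ 15.999 = 0.030318 mol
Divide by the smallest (0.030318 mol): C 6.002, H 13.003, O 1.000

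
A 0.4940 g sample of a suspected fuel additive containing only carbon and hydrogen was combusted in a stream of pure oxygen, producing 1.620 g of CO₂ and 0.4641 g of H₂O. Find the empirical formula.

mol C = 1.620 g CO₂ ÷ 44.009 g/mol = 0.036811 mol
mol H = 2 × 0.4641 g H₂O ÷ 18.015 g/mol = 0.051524 mol
Divide by the smallest (0.036811 mol): C 1.000, H 1.400
Multiplying each by 5 gives whole numbers: C 5.00, H 7.00

C5H7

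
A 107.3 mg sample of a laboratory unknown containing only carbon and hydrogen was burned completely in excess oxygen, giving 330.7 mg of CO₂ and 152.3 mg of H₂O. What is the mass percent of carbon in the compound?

84.11%

mol C = 0.3307 g CO₂ ÷ 44.009 g/mol = 0.0075144 mol
mol H = 2 × 0.1523 g H₂O ÷ 18.015 g/mol = 0.016908 mol
mass % C = 0.090255 g ÷ 0.1073 g × 100%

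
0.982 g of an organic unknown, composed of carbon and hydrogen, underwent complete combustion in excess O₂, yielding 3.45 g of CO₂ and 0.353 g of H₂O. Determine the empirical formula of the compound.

mol C = 3.45 g CO₂ ÷ 44.009 g/mol = 0.07839 mol
mol H = 2 × 0.353 g H₂O ÷ 18.015 g/mol = 0.03919 mol
Divide by the smallest (0.03919 mol): C 2.000, H 1.000

C2H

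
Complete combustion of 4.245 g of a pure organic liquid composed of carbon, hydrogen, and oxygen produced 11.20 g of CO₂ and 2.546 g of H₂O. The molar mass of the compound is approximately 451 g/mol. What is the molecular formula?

mol C = 11.20 g CO₂ ÷ 44.009 g/mol = 0.25449 mol
mol H = 2 × 2.546 g H₂O ÷ 18.015 g/mol = 0.28265 mol
mass O = 4.245 − (3.0567 + 0.28491) = 0.90337 g → mol O = 0.90337 ÷ 15.999 = 0.056464 mol
Divide by the smallest (0.056464 mol): C 4.507, H 5.006, O 1.000
Multiplying each by 2 gives whole numbers: C 9.01, H 10.01, O 2.00
Empirical formula: C9H10O2
Empirical-formula mass = 150.18 g/mol; 451 ÷ 150.18 ≈ 3, so the molecular formula is C27H30O6.

C27H30O6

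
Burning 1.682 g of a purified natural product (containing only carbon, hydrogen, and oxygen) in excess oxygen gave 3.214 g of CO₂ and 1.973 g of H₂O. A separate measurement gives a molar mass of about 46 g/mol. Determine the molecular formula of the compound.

mol C = 3.214 g CO₂ ÷ 44.009 g/mol = 0.073031 mol
mol H = 2 × 1.973 g H₂O ÷ 18.015 g/mol = 0.21904 mol
mass O = 1.682 − (0.87717 + 0.22079) = 0.58404 g → mol O = 0.58404 ÷ 15.999 = 0.036505 mol
Divide by the smallest (0.036505 mol): C 2.001, H 6.000, O 1.000
Empirical formula: C2H6O
Empirical-formula mass = 46.07 g/mol; 46 ÷ 46.07 ≈ 1, so the molecular formula is C2H6O.

C2H6O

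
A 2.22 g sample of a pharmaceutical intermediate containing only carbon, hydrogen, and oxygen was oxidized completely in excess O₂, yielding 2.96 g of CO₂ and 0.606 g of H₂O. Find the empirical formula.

C4H4O5

mol C = 2.96 g CO₂ ÷ 44.009 g/mol = 0.06726 mol
mol H = 2 × 0.606 g H₂O ÷ 18.015 g/mol = 0.06728 mol
mass O = 2.22 − (0.8078 + 0.06782) = 1.344 g → mol O = 1.344 ÷ 15.999 = 0.08403 mol
Divide by the smallest (0.06726 mol): C 1.000, H 1.000, O 1.249
Multiplying each by 4 gives whole numbers: C 4.00, H 4.00, O 5.00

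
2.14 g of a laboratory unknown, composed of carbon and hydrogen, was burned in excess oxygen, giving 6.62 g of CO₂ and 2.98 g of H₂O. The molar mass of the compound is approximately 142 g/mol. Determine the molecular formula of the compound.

mol C = 6.62 g CO₂ ÷ 44.009 g/mol = 0.1504 mol
mol H = 2 × 2.98 g H₂O ÷ 18.015 g/mol = 0.3308 mol
Divide by the smallest (0.1504 mol): C 1.000, H 2.199
Multiplying each by 5 gives whole numbers: C 5.00, H 11.00
Empirical formula: C5H11
Empirical-formula mass = 71.14 g/mol; 142 ÷ 71.14 ≈ 2, so the molecular formula is C10H22.

C10H22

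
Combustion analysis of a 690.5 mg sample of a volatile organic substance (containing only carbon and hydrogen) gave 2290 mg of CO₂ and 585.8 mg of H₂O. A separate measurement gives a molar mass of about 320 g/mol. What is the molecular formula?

mol C = 2.290 g CO₂ ÷ 44.009 g/mol = 0.052035 mol
mol H = 2 × 0.5858 g H₂O ÷ 18.015 g/mol = 0.065035 mol
Divide by the smallest (0.052035 mol): C 1.000, H 1.250
Multiplying each by 4 gives whole numbers: C 4.00, H 5.00
Empirical formula: C4H5
Empirical-formula mass = 53.08 g/mol; 320 ÷ 53.08 ≈ 6, so the molecular formula is C24H30.

C24H30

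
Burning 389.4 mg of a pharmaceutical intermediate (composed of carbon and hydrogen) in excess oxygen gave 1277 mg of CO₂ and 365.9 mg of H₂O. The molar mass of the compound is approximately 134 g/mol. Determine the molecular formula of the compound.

C10H14

mol C = 1.277 g CO₂ ÷ 44.009 g/mol = 0.029017 mol
mol H = 2 × 0.3659 g H₂O ÷ 18.015 g/mol = 0.040622 mol
Divide by the smallest (0.029017 mol): C 1.000, H 1.400
Multiplying each by 5 gives whole numbers: C 5.00, H 7.00
Empirical formula: C5H7
Empirical-formula mass = 67.11 g/mol; 134 ÷ 67.11 ≈ 2, so the molecular formula is C10H14.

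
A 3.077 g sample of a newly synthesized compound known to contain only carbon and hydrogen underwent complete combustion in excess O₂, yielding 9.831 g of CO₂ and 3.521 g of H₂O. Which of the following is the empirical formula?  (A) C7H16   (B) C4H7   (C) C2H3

(B) C4H7

mol C = 9.831 g CO₂ ÷ 44.009 g/mol = 0.22339 mol
mol H = 2 × 3.521 g H₂O ÷ 18.015 g/mol = 0.39090 mol
Divide by the smallest (0.22339 mol): C 1.000, H 1.750
Multiplying each by 4 gives whole numbers: C 4.00, H 7.00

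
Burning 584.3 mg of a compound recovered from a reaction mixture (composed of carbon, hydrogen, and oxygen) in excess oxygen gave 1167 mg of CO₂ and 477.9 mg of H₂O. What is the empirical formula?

C2H4O

mol C = 1.167 g CO₂ ÷ 44.009 g/mol = 0.026517 mol
mol H = 2 × 0.4779 g H₂O ÷ 18.015 g/mol = 0.053056 mol
mass O = 0.5843 − (0.31850 + 0.053480) = 0.21232 g → mol O = 0.21232 ÷ 15.999 = 0.013271 mol
Divide by the smallest (0.013271 mol): C 1.998, H 3.998, O 1.000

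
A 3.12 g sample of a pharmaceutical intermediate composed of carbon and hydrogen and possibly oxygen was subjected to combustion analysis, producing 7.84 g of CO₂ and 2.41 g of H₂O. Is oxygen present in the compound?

yes

mol C = 7.84 g CO₂ ÷ 44.009 g/mol = 0.1781 mol
mol H = 2 × 2.41 g H₂O ÷ 18.015 g/mol = 0.2676 mol
C and H account for only 2.409 g of the 3.12 g sample; the remaining 0.7106 g must be oxygen.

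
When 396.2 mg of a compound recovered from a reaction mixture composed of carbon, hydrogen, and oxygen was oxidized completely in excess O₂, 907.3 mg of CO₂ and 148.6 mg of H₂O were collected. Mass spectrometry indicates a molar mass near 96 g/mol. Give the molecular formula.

C5H4O2

mol C = 0.9073 g CO₂ ÷ 44.009 g/mol = 0.020616 mol
mol H = 2 × 0.1486 g H₂O ÷ 18.015 g/mol = 0.016497 mol
mass O = 0.3962 − (0.24762 + 0.016629) = 0.13195 g → mol O = 0.13195 ÷ 15.999 = 0.0082473 mol
Divide by the smallest (0.0082473 mol): C 2.500, H 2.000, O 1.000
Multiplying each by 2 gives whole numbers: C 5.00, H 4.00, O 2.00
Empirical formula: C5H4O2
Empirical-formula mass = 96.08 g/mol; 96 ÷ 96.08 ≈ 1, so the molecular formula is C5H4O2.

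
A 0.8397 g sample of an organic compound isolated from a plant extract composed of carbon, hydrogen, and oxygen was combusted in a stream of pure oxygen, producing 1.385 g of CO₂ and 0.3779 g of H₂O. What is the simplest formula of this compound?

mol C = 1.385 g CO₂ ÷ 44.009 g/mol = 0.031471 mol
mol H = 2 × 0.3779 g H₂O ÷ 18.015 g/mol = 0.041954 mol
mass O = 0.8397 − (0.37800 + 0.042290) = 0.41941 g → mol O = 0.41941 ÷ 15.999 = 0.026215 mol
Divide by the smallest (0.026215 mol): C 1.200, H 1.600, O 1.000
Multiplying each by 5 gives whole numbers: C 6.00, H 8.00, O 5.00

C6H8O5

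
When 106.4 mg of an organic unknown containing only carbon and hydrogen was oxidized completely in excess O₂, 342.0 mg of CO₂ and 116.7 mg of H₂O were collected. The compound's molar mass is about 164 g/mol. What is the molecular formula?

C12H20

mol C = 0.3420 g CO₂ ÷ 44.009 g/mol = 0.0077711 mol
mol H = 2 × 0.1167 g H₂O ÷ 18.015 g/mol = 0.012956 mol
Divide by the smallest (0.0077711 mol): C 1.000, H 1.667
Multiplying each by 3 gives whole numbers: C 3.00, H 5.00
Empirical formula: C3H5
Empirical-formula mass = 41.07 g/mol; 164 ÷ 41.07 ≈ 4, so the molecular formula is C12H20.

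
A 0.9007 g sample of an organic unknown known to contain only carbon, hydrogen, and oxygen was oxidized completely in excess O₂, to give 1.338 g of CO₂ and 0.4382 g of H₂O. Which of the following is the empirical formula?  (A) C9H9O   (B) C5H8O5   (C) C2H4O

mol C = 1.338 g CO₂ ÷ 44.009 g/mol = 0.030403 mol
mol H = 2 × 0.4382 g H₂O ÷ 18.015 g/mol = 0.048648 mol
mass O = 0.9007 − (0.36517 + 0.049038) = 0.48649 g → mol O = 0.48649 ÷ 15.999 = 0.030408 mol
Divide by the smallest (0.030403 mol): C 1.000, H 1.600, O 1.000
Multiplying each by 5 gives whole numbers: C 5.00, H 8.00, O 5.00

(B) C5H8O5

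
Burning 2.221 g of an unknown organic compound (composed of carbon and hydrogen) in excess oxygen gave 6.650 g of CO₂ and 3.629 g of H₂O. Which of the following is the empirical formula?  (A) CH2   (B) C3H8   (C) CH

(B) C3H8

mol C = 6.650 g CO₂ ÷ 44.009 g/mol = 0.15111 mol
mol H = 2 × 3.629 g H₂O ÷ 18.015 g/mol = 0.40289 mol
Divide by the smallest (0.15111 mol): C 1.000, H 2.666
Multiplying each by 3 gives whole numbers: C 3.00, H 8.00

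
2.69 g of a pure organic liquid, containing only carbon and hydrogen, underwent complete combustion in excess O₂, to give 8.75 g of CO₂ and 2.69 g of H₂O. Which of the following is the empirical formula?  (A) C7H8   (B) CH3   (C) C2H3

(C) C2H3

mol C = 8.75 g CO₂ ÷ 44.009 g/mol = 0.1988 mol
mol H = 2 × 2.69 g H₂O ÷ 18.015 g/mol = 0.2986 mol
Divide by the smallest (0.1988 mol): C 1.000, H 1.502
Multiplying each by 2 gives whole numbers: C 2.00, H 3.00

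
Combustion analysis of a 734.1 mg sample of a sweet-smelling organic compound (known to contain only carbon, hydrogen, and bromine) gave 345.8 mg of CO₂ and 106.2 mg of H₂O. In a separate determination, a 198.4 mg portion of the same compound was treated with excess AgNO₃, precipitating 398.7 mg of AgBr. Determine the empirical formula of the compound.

C2H3Br2

mol C = 0.3458 g CO₂ ÷ 44.009 g/mol = 0.0078575 mol
mol H = 2 × 0.1062 g H₂O ÷ 18.015 g/mol = 0.011790 mol
From the AgBr data: mol Br per gram of compound = (0.3987 ÷ 187.772) ÷ 0.1984 = 0.010702 mol/g, so in the 0.7341 g combustion sample mol Br = 0.0078565 mol
Divide by the smallest (0.0078565 mol): C 1.000, H 1.501, Br 1.000
Multiplying each by 2 gives whole numbers: C 2.00, H 3.00, Br 2.00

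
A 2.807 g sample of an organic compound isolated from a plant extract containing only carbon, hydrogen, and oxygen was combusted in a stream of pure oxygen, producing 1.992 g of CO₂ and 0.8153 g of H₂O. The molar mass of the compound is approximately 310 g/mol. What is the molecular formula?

C5H10O15

mol C = 1.992 g CO₂ ÷ 44.009 g/mol = 0.045263 mol
mol H = 2 × 0.8153 g H₂O ÷ 18.015 g/mol = 0.090513 mol
mass O = 2.807 − (0.54366 + 0.091238) = 2.1721 g → mol O = 2.1721 ÷ 15.999 = 0.13576 mol
Divide by the smallest (0.045263 mol): C 1.000, H 2.000, O 2.999
Empirical formula: CH2O3
Empirical-formula mass = 62.02 g/mol; 310 ÷ 62.02 ≈ 5, so the molecular formula is C5H10O15.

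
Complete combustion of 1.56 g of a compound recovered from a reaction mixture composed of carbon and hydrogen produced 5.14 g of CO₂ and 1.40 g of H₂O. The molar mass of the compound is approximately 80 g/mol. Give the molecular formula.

C6H8

mol C = 5.14 g CO₂ ÷ 44.009 g/mol = 0.1168 mol
mol H = 2 × 1.40 g H₂O ÷ 18.015 g/mol = 0.1554 mol
Divide by the smallest (0.1168 mol): C 1.000, H 1.331
Multiplying each by 3 gives whole numbers: C 3.00, H 3.99
Empirical formula: C3H4
Empirical-formula mass = 40.06 g/mol; 80 ÷ 40.06 ≈ 2, so the molecular formula is C6H8.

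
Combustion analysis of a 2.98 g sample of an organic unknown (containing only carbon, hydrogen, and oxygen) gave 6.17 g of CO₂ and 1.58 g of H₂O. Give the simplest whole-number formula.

C4H5O2

mol C = 6.17 g CO₂ ÷ 44.009 g/mol = 0.1402 mol
mol H = 2 × 1.58 g H₂O ÷ 18.015 g/mol = 0.1754 mol
mass O = 2.98 − (1.684 + 0.1768) = 1.119 g → mol O = 1.119 ÷ 15.999 = 0.06996 mol
Divide by the smallest (0.06996 mol): C 2.004, H 2.507, O 1.000
Multiplying each by 2 gives whole numbers: C 4.01, H 5.01, O 2.00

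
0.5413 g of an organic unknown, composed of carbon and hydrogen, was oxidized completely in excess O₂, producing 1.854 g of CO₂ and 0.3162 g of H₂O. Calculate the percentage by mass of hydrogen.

6.54%

mol C = 1.854 g CO₂ ÷ 44.009 g/mol = 0.042128 mol
mol H = 2 × 0.3162 g H₂O ÷ 18.015 g/mol = 0.035104 mol
mass % H = 0.035385 g ÷ 0.5413 g × 100%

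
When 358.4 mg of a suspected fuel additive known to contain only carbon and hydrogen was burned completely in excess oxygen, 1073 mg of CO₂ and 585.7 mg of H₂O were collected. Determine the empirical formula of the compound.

C3H8

mol C = 1.073 g CO₂ ÷ 44.009 g/mol = 0.024381 mol
mol H = 2 × 0.5857 g H₂O ÷ 18.015 g/mol = 0.065024 mol
Divide by the smallest (0.024381 mol): C 1.000, H 2.667
Multiplying each by 3 gives whole numbers: C 3.00, H 8.00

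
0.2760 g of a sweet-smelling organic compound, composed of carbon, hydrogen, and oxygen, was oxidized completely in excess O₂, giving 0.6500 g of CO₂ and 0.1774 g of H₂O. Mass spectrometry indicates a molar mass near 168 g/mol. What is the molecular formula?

mol C = 0.6500 g CO₂ ÷ 44.009 g/mol = 0.014770 mol
mol H = 2 × 0.1774 g H₂O ÷ 18.015 g/mol = 0.019695 mol
mass O = 0.2760 − (0.17740 + 0.019852) = 0.078749 g → mol O = 0.078749 ÷ 15.999 = 0.0049221 mol
Divide by the smallest (0.0049221 mol): C 3.001, H 4.001, O 1.000
Empirical formula: C3H4O
Empirical-formula mass = 56.06 g/mol; 168 ÷ 56.06 ≈ 3, so the molecular formula is C9H12O3.

C9H12O3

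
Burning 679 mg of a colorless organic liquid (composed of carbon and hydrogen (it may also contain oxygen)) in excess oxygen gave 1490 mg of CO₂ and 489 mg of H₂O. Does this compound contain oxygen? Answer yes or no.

mol C = 1.49 g CO₂ ÷ 44.009 g/mol = 0.03386 mol
mol H = 2 × 0.489 g H₂O ÷ 18.015 g/mol = 0.05429 mol
C and H account for only 0.4614 g of the 0.679 g sample; the remaining 0.2176 g must be oxygen.

yes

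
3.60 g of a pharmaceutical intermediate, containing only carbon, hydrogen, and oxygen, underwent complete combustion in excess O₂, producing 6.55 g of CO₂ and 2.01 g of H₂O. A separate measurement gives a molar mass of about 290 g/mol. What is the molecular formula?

C12H18O8

mol C = 6.55 g CO₂ ÷ 44.009 g/mol = 0.1488 mol
mol H = 2 × 2.01 g H₂O ÷ 18.015 g/mol = 0.2231 mol
mass O = 3.60 − (1.788 + 0.2249) = 1.587 g → mol O = 1.587 ÷ 15.999 = 0.09922 mol
Divide by the smallest (0.09922 mol): C 1.500, H 2.249, O 1.000
Multiplying each by 4 gives whole numbers: C 6.00, H 9.00, O 4.00
Empirical formula: C6H9O4
Empirical-formula mass = 145.13 g/mol; 290 ÷ 145.13 ≈ 2, so the molecular formula is C12H18O8.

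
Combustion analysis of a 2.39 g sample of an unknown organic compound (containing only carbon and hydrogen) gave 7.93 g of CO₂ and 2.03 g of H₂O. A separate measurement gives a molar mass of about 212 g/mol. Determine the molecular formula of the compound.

mol C = 7.93 g CO₂ ÷ 44.009 g/mol = 0.1802 mol
mol H = 2 × 2.03 g H₂O ÷ 18.015 g/mol = 0.2254 mol
Divide by the smallest (0.1802 mol): C 1.000, H 1.251
Multiplying each by 4 gives whole numbers: C 4.00, H 5.00
Empirical formula: C4H5
Empirical-formula mass = 53.08 g/mol; 212 ÷ 53.08 ≈ 4, so the molecular formula is C16H20.

C16H20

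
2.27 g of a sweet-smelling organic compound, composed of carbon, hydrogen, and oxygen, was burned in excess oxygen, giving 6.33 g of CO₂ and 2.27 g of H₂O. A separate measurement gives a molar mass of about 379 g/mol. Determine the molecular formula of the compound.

mol C = 6.33 g CO₂ ÷ 44.009 g/mol = 0.1438 mol
mol H = 2 × 2.27 g H₂O ÷ 18.015 g/mol = 0.2520 mol
mass O = 2.27 − (1.728 + 0.2540) = 0.2884 g → mol O = 0.2884 ÷ 15.999 = 0.01802 mol
Divide by the smallest (0.01802 mol): C 7.980, H 13.981, O 1.000
Empirical formula: C8H14O
Empirical-formula mass = 126.20 g/mol; 379 ÷ 126.20 ≈ 3, so the molecular formula is C24H42O3.

C24H42O3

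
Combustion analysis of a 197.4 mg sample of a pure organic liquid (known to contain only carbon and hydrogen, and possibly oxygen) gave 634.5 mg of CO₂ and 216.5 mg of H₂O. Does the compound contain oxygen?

no

mol C = 0.6345 g CO₂ ÷ 44.009 g/mol = 0.014418 mol
mol H = 2 × 0.2165 g H₂O ÷ 18.015 g/mol = 0.024036 mol
C and H together account for 0.19740 g — essentially the entire 0.1974 g sample — so the compound contains no oxygen.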